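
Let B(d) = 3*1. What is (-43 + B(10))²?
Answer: 1600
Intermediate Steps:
B(d) = 3
(-43 + B(10))² = (-43 + 3)² = (-40)² = 1600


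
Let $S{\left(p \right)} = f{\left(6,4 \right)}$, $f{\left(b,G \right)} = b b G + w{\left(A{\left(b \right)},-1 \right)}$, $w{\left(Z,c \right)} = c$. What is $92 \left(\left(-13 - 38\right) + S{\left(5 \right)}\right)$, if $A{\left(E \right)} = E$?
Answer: $8464$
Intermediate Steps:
$f{\left(b,G \right)} = -1 + G b^{2}$ ($f{\left(b,G \right)} = b b G - 1 = b^{2} G - 1 = G b^{2} - 1 = -1 + G b^{2}$)
$S{\left(p \right)} = 143$ ($S{\left(p \right)} = -1 + 4 \cdot 6^{2} = -1 + 4 \cdot 36 = -1 + 144 = 143$)
$92 \left(\left(-13 - 38\right) + S{\left(5 \right)}\right) = 92 \left(\left(-13 - 38\right) + 143\right) = 92 \left(-51 + 143\right) = 92 \cdot 92 = 8464$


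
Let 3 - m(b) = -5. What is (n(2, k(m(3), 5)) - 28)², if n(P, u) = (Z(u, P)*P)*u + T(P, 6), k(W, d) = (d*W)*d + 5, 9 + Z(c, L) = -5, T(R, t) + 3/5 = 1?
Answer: 831630244/25 ≈ 3.3265e+7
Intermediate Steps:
m(b) = 8 (m(b) = 3 - 1*(-5) = 3 + 5 = 8)
T(R, t) = ⅖ (T(R, t) = -⅗ + 1 = ⅖)
Z(c, L) = -14 (Z(c, L) = -9 - 5 = -14)
k(W, d) = 5 + W*d² (k(W, d) = (W*d)*d + 5 = W*d² + 5 = 5 + W*d²)
n(P, u) = ⅖ - 14*P*u (n(P, u) = (-14*P)*u + ⅖ = -14*P*u + ⅖ = ⅖ - 14*P*u)
(n(2, k(m(3), 5)) - 28)² = ((⅖ - 14*2*(5 + 8*5²)) - 28)² = ((⅖ - 14*2*(5 + 8*25)) - 28)² = ((⅖ - 14*2*(5 + 200)) - 28)² = ((⅖ - 14*2*205) - 28)² = ((⅖ - 5740) - 28)² = (-28698/5 - 28)² = (-28838/5)² = 831630244/25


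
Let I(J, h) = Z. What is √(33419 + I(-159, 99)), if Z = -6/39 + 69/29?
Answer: 3*√527791706/377 ≈ 182.81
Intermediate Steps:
Z = 839/377 (Z = -6*1/39 + 69*(1/29) = -2/13 + 69/29 = 839/377 ≈ 2.2255)
I(J, h) = 839/377
√(33419 + I(-159, 99)) = √(33419 + 839/377) = √(12599802/377) = 3*√527791706/377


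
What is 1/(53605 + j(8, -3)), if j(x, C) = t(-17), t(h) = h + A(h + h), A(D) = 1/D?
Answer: 34/1821991 ≈ 1.8661e-5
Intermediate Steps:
t(h) = h + 1/(2*h) (t(h) = h + 1/(h + h) = h + 1/(2*h))
j(x, C) = -579/34 (j(x, C) = -17 + (½)/(-17) = -17 + (½)*(-1/17) = -17 - 1/34 = -579/34)
1/(53605 + j(8, -3)) = 1/(53605 - 579/34) = 1/(1821991/34) = 34/1821991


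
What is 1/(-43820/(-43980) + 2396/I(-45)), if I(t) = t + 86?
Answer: 90159/5358635 ≈ 0.016825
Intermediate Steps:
I(t) = 86 + t
1/(-43820/(-43980) + 2396/I(-45)) = 1/(-43820/(-43980) + 2396/(86 - 45)) = 1/(-43820*(-1/43980) + 2396/41) = 1/(2191/2199 + 2396*(1/41)) = 1/(2191/2199 + 2396/41) = 1/(5358635/90159) = 90159/5358635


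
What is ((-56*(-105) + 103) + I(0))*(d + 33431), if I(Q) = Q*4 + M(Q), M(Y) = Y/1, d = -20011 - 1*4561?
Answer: 53003397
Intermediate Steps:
d = -24572 (d = -20011 - 4561 = -24572)
M(Y) = Y (M(Y) = Y*1 = Y)
I(Q) = 5*Q (I(Q) = Q*4 + Q = 4*Q + Q = 5*Q)
((-56*(-105) + 103) + I(0))*(d + 33431) = ((-56*(-105) + 103) + 5*0)*(-24572 + 33431) = ((5880 + 103) + 0)*8859 = (5983 + 0)*8859 = 5983*8859 = 53003397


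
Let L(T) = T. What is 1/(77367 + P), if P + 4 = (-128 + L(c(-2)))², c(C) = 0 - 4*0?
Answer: 1/93747 ≈ 1.0667e-5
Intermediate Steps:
c(C) = 0 (c(C) = 0 + 0 = 0)
P = 16380 (P = -4 + (-128 + 0)² = -4 + (-128)² = -4 + 16384 = 16380)
1/(77367 + P) = 1/(77367 + 16380) = 1/93747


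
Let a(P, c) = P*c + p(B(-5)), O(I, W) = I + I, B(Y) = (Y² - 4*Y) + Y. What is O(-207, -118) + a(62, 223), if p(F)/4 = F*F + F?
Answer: 19972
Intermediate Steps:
B(Y) = Y² - 3*Y
p(F) = 4*F + 4*F² (p(F) = 4*(F*F + F) = 4*(F² + F) = 4*(F + F²) = 4*F + 4*F²)
O(I, W) = 2*I
a(P, c) = 6560 + P*c (a(P, c) = P*c + 4*(-5*(-3 - 5))*(1 - 5*(-3 - 5)) = P*c + 4*(-5*(-8))*(1 - 5*(-8)) = P*c + 4*40*(1 + 40) = P*c + 4*40*41 = P*c + 6560 = 6560 + P*c)
O(-207, -118) + a(62, 223) = 2*(-207) + (6560 + 62*223) = -414 + (6560 + 13826) = -414 + 20386 = 19972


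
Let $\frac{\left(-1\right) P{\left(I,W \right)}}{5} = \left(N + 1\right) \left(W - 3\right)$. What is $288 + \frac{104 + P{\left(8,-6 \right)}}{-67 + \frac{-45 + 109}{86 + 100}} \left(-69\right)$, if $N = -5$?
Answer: $\frac{1297620}{6199} \approx 209.33$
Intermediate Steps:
$P{\left(I,W \right)} = -60 + 20 W$ ($P{\left(I,W \right)} = - 5 \left(-5 + 1\right) \left(W - 3\right) = - 5 \left(- 4 \left(-3 + W\right)\right) = - 5 \left(12 - 4 W\right) = -60 + 20 W$)
$288 + \frac{104 + P{\left(8,-6 \right)}}{-67 + \frac{-45 + 109}{86 + 100}} \left(-69\right) = 288 + \frac{104 + \left(-60 + 20 \left(-6\right)\right)}{-67 + \frac{-45 + 109}{86 + 100}} \left(-69\right) = 288 + \frac{104 - 180}{-67 + \frac{64}{186}} \left(-69\right) = 288 + \frac{104 - 180}{-67 + 64 \cdot \frac{1}{186}} \left(-69\right) = 288 + - \frac{76}{-67 + \frac{32}{93}} \left(-69\right) = 288 + - \frac{76}{- \frac{6199}{93}} \left(-69\right) = 288 + \left(-76\right) \left(- \frac{93}{6199}\right) \left(-69\right) = 288 + \frac{7068}{6199} \left(-69\right) = 288 - \frac{487692}{6199} = \frac{1297620}{6199}$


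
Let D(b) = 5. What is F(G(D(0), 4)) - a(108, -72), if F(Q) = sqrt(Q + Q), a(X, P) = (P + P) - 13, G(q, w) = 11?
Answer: 157 + sqrt(22) ≈ 161.69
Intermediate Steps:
a(X, P) = -13 + 2*P (a(X, P) = 2*P - 13 = -13 + 2*P)
F(Q) = sqrt(2)*sqrt(Q) (F(Q) = sqrt(2*Q) = sqrt(2)*sqrt(Q))
F(G(D(0), 4)) - a(108, -72) = sqrt(2)*sqrt(11) - (-13 + 2*(-72)) = sqrt(22) - (-13 - 144) = sqrt(22) - 1*(-157) = sqrt(22) + 157 = 157 + sqrt(22)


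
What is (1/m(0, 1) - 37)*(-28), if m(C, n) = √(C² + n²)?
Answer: 1008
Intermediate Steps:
(1/m(0, 1) - 37)*(-28) = (1/(√(0² + 1²)) - 37)*(-28) = (1/(√(0 + 1)) - 37)*(-28) = (1/(√1) - 37)*(-28) = (1/1 - 37)*(-28) = (1 - 37)*(-28) = -36*(-28) = 1008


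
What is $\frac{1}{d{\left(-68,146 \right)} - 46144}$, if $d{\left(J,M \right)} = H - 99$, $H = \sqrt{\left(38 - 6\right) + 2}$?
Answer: $- \frac{46243}{2138415015} - \frac{\sqrt{34}}{2138415015} \approx -2.1628 \cdot 10^{-5}$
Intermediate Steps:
$H = \sqrt{34}$ ($H = \sqrt{\left(38 - 6\right) + 2} = \sqrt{32 + 2} = \sqrt{34} \approx 5.8309$)
$d{\left(J,M \right)} = -99 + \sqrt{34}$ ($d{\left(J,M \right)} = \sqrt{34} - 99 = -99 + \sqrt{34}$)
$\frac{1}{d{\left(-68,146 \right)} - 46144} = \frac{1}{\left(-99 + \sqrt{34}\right) - 46144} = \frac{1}{-46243 + \sqrt{34}}$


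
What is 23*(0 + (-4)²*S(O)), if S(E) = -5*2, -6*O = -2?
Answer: -3680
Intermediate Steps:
O = ⅓ (O = -⅙*(-2) = ⅓ ≈ 0.33333)
S(E) = -10
23*(0 + (-4)²*S(O)) = 23*(0 + (-4)²*(-10)) = 23*(0 + 16*(-10)) = 23*(0 - 160) = 23*(-160) = -3680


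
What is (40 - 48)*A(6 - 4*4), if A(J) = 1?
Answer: -8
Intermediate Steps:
(40 - 48)*A(6 - 4*4) = (40 - 48)*1 = -8*1 = -8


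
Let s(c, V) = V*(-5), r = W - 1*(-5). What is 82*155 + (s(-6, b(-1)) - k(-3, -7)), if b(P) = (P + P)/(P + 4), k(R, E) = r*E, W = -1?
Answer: 38224/3 ≈ 12741.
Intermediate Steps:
r = 4 (r = -1 - 1*(-5) = -1 + 5 = 4)
k(R, E) = 4*E
b(P) = 2*P/(4 + P) (b(P) = (2*P)/(4 + P) = 2*P/(4 + P))
s(c, V) = -5*V
82*155 + (s(-6, b(-1)) - k(-3, -7)) = 82*155 + (-10*(-1)/(4 - 1) - 4*(-7)) = 12710 + (-10*(-1)/3 - 1*(-28)) = 12710 + (-10*(-1)/3 + 28) = 12710 + (-5*(-2/3) + 28) = 12710 + (10/3 + 28) = 12710 + 94/3 = 38224/3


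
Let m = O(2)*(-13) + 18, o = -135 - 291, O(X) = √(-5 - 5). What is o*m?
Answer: -7668 + 5538*I*√10 ≈ -7668.0 + 17513.0*I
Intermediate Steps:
O(X) = I*√10 (O(X) = √(-10) = I*√10)
o = -426
m = 18 - 13*I*√10 (m = (I*√10)*(-13) + 18 = -13*I*√10 + 18 = 18 - 13*I*√10 ≈ 18.0 - 41.11*I)
o*m = -426*(18 - 13*I*√10) = -7668 + 5538*I*√10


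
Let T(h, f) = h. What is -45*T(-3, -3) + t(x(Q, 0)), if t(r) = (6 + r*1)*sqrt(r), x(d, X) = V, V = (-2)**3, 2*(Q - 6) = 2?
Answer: 135 - 4*I*sqrt(2) ≈ 135.0 - 5.6569*I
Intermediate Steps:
Q = 7 (Q = 6 + (1/2)*2 = 6 + 1 = 7)
V = -8
x(d, X) = -8
t(r) = sqrt(r)*(6 + r) (t(r) = (6 + r)*sqrt(r) = sqrt(r)*(6 + r))
-45*T(-3, -3) + t(x(Q, 0)) = -45*(-3) + sqrt(-8)*(6 - 8) = 135 + (2*I*sqrt(2))*(-2) = 135 - 4*I*sqrt(2)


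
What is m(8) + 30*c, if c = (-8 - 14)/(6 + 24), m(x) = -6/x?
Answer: -91/4 ≈ -22.750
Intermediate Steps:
c = -11/15 (c = -22/30 = -22*1/30 = -11/15 ≈ -0.73333)
m(8) + 30*c = -6/8 + 30*(-11/15) = -6*1/8 - 22 = -3/4 - 22 = -91/4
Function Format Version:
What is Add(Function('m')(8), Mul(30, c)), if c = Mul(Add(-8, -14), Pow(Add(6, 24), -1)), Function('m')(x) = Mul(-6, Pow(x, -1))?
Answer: Rational(-91, 4) ≈ -22.750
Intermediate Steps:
c = Rational(-11, 15) (c = Mul(-22, Pow(30, -1)) = Mul(-22, Rational(1, 30)) = Rational(-11, 15) ≈ -0.73333)
Add(Function('m')(8), Mul(30, c)) = Add(Mul(-6, Pow(8, -1)), Mul(30, Rational(-11, 15))) = Add(Mul(-6, Rational(1, 8)), -22) = Add(Rational(-3, 4), -22) = Rational(-91, 4)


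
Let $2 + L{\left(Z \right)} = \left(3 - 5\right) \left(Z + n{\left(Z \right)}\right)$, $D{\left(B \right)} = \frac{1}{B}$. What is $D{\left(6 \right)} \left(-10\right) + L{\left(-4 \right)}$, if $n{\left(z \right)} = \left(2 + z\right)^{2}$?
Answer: $- \frac{11}{3} \approx -3.6667$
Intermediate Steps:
$L{\left(Z \right)} = -2 - 2 Z - 2 \left(2 + Z\right)^{2}$ ($L{\left(Z \right)} = -2 + \left(3 - 5\right) \left(Z + \left(2 + Z\right)^{2}\right) = -2 - 2 \left(Z + \left(2 + Z\right)^{2}\right) = -2 - \left(2 Z + 2 \left(2 + Z\right)^{2}\right) = -2 - 2 Z - 2 \left(2 + Z\right)^{2}$)
$D{\left(6 \right)} \left(-10\right) + L{\left(-4 \right)} = \frac{1}{6} \left(-10\right) - \left(-6 + 2 \left(2 - 4\right)^{2}\right) = \frac{1}{6} \left(-10\right) - \left(-6 + 8\right) = - \frac{5}{3} - 2 = - \frac{11}{3}$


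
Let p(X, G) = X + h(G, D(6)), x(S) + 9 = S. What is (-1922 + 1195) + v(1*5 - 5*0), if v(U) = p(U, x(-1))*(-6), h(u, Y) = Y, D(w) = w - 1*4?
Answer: -769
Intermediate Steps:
D(w) = -4 + w (D(w) = w - 4 = -4 + w)
x(S) = -9 + S
p(X, G) = 2 + X (p(X, G) = X + (-4 + 6) = X + 2 = 2 + X)
v(U) = -12 - 6*U (v(U) = (2 + U)*(-6) = -12 - 6*U)
(-1922 + 1195) + v(1*5 - 5*0) = (-1922 + 1195) + (-12 - 6*(1*5 - 5*0)) = -727 + (-12 - 6*(5 + 0)) = -727 + (-12 - 6*5) = -727 + (-12 - 30) = -727 - 42 = -769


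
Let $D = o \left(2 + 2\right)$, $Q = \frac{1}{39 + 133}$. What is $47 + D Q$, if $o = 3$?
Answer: $\frac{2024}{43} \approx 47.07$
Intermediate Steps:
$Q = \frac{1}{172} \approx 0.005814$
$D = 12$ ($D = 3 \left(2 + 2\right) = 3 \cdot 4 = 12$)
$47 + D Q = 47 + 12 \cdot \frac{1}{172} = 47 + \frac{3}{43} = \frac{2024}{43}$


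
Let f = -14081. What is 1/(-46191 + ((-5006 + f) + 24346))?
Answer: -1/40932 ≈ -2.4431e-5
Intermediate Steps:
1/(-46191 + ((-5006 + f) + 24346)) = 1/(-46191 + ((-5006 - 14081) + 24346)) = 1/(-46191 + (-19087 + 24346)) = 1/(-46191 + 5259) = 1/(-40932) = -1/40932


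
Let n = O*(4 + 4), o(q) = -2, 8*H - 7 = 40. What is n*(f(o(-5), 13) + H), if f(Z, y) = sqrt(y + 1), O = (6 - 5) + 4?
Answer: 235 + 40*sqrt(14) ≈ 384.67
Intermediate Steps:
H = 47/8 (H = 7/8 + (1/8)*40 = 7/8 + 5 = 47/8 ≈ 5.8750)
O = 5 (O = 1 + 4 = 5)
f(Z, y) = sqrt(1 + y)
n = 40 (n = 5*(4 + 4) = 5*8 = 40)
n*(f(o(-5), 13) + H) = 40*(sqrt(1 + 13) + 47/8) = 40*(sqrt(14) + 47/8) = 40*(47/8 + sqrt(14)) = 235 + 40*sqrt(14)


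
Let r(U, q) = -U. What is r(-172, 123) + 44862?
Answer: 45034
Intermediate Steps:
r(-172, 123) + 44862 = -1*(-172) + 44862 = 172 + 44862 = 45034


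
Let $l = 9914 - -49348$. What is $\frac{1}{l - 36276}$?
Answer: $\frac{1}{22986} \approx 4.3505 \cdot 10^{-5}$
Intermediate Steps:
$l = 59262$ ($l = 9914 + 49348 = 59262$)
$\frac{1}{l - 36276} = \frac{1}{59262 - 36276} = \frac{1}{22986}$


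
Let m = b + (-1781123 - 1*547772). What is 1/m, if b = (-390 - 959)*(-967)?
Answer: -1/1024412 ≈ -9.7617e-7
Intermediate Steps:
b = 1304483 (b = -1349*(-967) = 1304483)
m = -1024412 (m = 1304483 + (-1781123 - 1*547772) = 1304483 + (-1781123 - 547772) = 1304483 - 2328895 = -1024412)
1/m = 1/(-1024412) = -1/1024412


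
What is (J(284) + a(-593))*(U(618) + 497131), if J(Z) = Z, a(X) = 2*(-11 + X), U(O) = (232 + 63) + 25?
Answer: -459644724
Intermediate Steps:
U(O) = 320 (U(O) = 295 + 25 = 320)
a(X) = -22 + 2*X
(J(284) + a(-593))*(U(618) + 497131) = (284 + (-22 + 2*(-593)))*(320 + 497131) = (284 + (-22 - 1186))*497451 = (284 - 1208)*497451 = -924*497451 = -459644724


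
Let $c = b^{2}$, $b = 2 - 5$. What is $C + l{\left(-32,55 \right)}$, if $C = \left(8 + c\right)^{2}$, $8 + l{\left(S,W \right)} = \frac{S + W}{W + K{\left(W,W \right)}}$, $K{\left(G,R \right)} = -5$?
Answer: $\frac{14073}{50} \approx 281.46$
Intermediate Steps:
$b = -3$
$l{\left(S,W \right)} = -8 + \frac{S + W}{-5 + W}$ ($l{\left(S,W \right)} = -8 + \frac{S + W}{W - 5} = -8 + \frac{S + W}{-5 + W}$)
$c = 9$ ($c = \left(-3\right)^{2} = 9$)
$C = 289$ ($C = \left(8 + 9\right)^{2} = 17^{2} = 289$)
$C + l{\left(-32,55 \right)} = 289 + \frac{40 - 32 - 385}{-5 + 55} = 289 + \frac{40 - 32 - 385}{50} = 289 + \frac{1}{50} \left(-377\right) = 289 - \frac{377}{50} = \frac{14073}{50}$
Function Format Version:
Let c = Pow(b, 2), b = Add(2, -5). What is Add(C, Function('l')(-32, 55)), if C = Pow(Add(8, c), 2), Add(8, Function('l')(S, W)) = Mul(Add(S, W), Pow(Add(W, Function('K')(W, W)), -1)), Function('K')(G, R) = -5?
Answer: Rational(14073, 50) ≈ 281.46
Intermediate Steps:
b = -3
Function('l')(S, W) = Add(-8, Mul(Pow(Add(-5, W), -1), Add(S, W))) (Function('l')(S, W) = Add(-8, Mul(Add(S, W), Pow(Add(W, -5), -1))) = Add(-8, Mul(Add(S, W), Pow(Add(-5, W), -1))) = Add(-8, Mul(Pow(Add(-5, W), -1), Add(S, W))))
c = 9 (c = Pow(-3, 2) = 9)
C = 289 (C = Pow(Add(8, 9), 2) = Pow(17, 2) = 289)
Add(C, Function('l')(-32, 55)) = Add(289, Mul(Pow(Add(-5, 55), -1), Add(40, -32, Mul(-7, 55)))) = Add(289, Mul(Pow(50, -1), Add(40, -32, -385))) = Add(289, Mul(Rational(1, 50), -377)) = Add(289, Rational(-377, 50)) = Rational(14073, 50)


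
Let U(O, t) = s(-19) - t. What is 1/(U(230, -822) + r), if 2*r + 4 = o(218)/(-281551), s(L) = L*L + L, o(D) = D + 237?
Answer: 563102/654324069 ≈ 0.00086059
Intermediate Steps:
o(D) = 237 + D
s(L) = L + L**2 (s(L) = L**2 + L = L + L**2)
U(O, t) = 342 - t (U(O, t) = -19*(1 - 19) - t = -19*(-18) - t = 342 - t)
r = -1126659/563102 (r = -2 + ((237 + 218)/(-281551))/2 = -2 + (455*(-1/281551))/2 = -2 + (1/2)*(-455/281551) = -2 - 455/563102 = -1126659/563102 ≈ -2.0008)
1/(U(230, -822) + r) = 1/((342 - 1*(-822)) - 1126659/563102) = 1/((342 + 822) - 1126659/563102) = 1/(1164 - 1126659/563102) = 1/(654324069/563102) = 563102/654324069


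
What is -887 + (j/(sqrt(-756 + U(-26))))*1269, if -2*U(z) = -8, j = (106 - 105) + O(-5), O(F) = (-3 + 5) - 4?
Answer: -887 + 27*I*sqrt(47)/4 ≈ -887.0 + 46.276*I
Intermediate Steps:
O(F) = -2 (O(F) = 2 - 4 = -2)
j = -1 (j = (106 - 105) - 2 = 1 - 2 = -1)
U(z) = 4 (U(z) = -1/2*(-8) = 4)
-887 + (j/(sqrt(-756 + U(-26))))*1269 = -887 - 1/(sqrt(-756 + 4))*1269 = -887 - 1/(sqrt(-752))*1269 = -887 - 1/(4*I*sqrt(47))*1269 = -887 - (-1)*I*sqrt(47)/188*1269 = -887 + (I*sqrt(47)/188)*1269 = -887 + 27*I*sqrt(47)/4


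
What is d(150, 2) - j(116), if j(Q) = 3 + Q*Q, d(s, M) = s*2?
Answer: -13159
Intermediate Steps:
d(s, M) = 2*s
j(Q) = 3 + Q²
d(150, 2) - j(116) = 2*150 - (3 + 116²) = 300 - (3 + 13456) = 300 - 1*13459 = 300 - 13459 = -13159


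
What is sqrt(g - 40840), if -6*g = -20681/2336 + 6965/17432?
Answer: I*sqrt(66131885506415649)/1272536 ≈ 202.09*I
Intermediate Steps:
g = 14343373/10180288 (g = -(-20681/2336 + 6965/17432)/6 = -1/6*(-43030119/5090144) = 14343373/10180288 ≈ 1.4089)
sqrt(g - 40840) = sqrt(14343373/10180288 - 40840) = sqrt(-415748618547/10180288) = I*sqrt(66131885506415649)/1272536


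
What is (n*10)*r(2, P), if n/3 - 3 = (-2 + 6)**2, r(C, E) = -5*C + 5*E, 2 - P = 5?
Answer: -14250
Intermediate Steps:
P = -3 (P = 2 - 1*5 = 2 - 5 = -3)
n = 57 (n = 9 + 3*(-2 + 6)**2 = 9 + 3*4**2 = 9 + 3*16 = 9 + 48 = 57)
(n*10)*r(2, P) = (57*10)*(-5*2 + 5*(-3)) = 570*(-10 - 15) = 570*(-25) = -14250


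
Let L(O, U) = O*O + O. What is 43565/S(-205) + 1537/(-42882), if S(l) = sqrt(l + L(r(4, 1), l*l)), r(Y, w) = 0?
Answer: -1537/42882 - 8713*I*sqrt(205)/41 ≈ -0.035843 - 3042.7*I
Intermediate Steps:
L(O, U) = O + O**2 (L(O, U) = O**2 + O = O + O**2)
S(l) = sqrt(l) (S(l) = sqrt(l + 0*(1 + 0)) = sqrt(l + 0*1) = sqrt(l + 0) = sqrt(l))
43565/S(-205) + 1537/(-42882) = 43565/(sqrt(-205)) + 1537/(-42882) = 43565/((I*sqrt(205))) + 1537*(-1/42882) = 43565*(-I*sqrt(205)/205) - 1537/42882 = -8713*I*sqrt(205)/41 - 1537/42882 = -1537/42882 - 8713*I*sqrt(205)/41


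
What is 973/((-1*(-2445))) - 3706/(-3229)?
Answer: 12202987/7894905 ≈ 1.5457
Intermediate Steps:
973/((-1*(-2445))) - 3706/(-3229) = 973/2445 - 3706*(-1/3229) = 973*(1/2445) + 3706/3229 = 973/2445 + 3706/3229 = 12202987/7894905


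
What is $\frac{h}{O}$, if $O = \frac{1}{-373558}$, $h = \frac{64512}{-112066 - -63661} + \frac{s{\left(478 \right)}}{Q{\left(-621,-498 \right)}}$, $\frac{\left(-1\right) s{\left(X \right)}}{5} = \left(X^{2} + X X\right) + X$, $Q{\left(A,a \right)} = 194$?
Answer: $\frac{984822370958922}{223585} \approx 4.4047 \cdot 10^{9}$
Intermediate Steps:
$s{\left(X \right)} = - 10 X^{2} - 5 X$ ($s{\left(X \right)} = - 5 \left(\left(X^{2} + X X\right) + X\right) = - 5 \left(\left(X^{2} + X^{2}\right) + X\right) = - 5 \left(2 X^{2} + X\right) = - 5 \left(X + 2 X^{2}\right) = - 10 X^{2} - 5 X$)
$h = - \frac{2636330559}{223585}$ ($h = \frac{64512}{-112066 - -63661} + \frac{\left(-5\right) 478 \left(1 + 2 \cdot 478\right)}{194} = \frac{64512}{-112066 + 63661} + \left(-5\right) 478 \left(1 + 956\right) \frac{1}{194} = \frac{64512}{-48405} + \left(-5\right) 478 \cdot 957 \cdot \frac{1}{194} = 64512 \left(- \frac{1}{48405}\right) - \frac{1143615}{97} = - \frac{3072}{2305} - \frac{1143615}{97} = - \frac{2636330559}{223585} \approx -11791.0$)
$O = - \frac{1}{373558} \approx -2.677 \cdot 10^{-6}$
$\frac{h}{O} = - \frac{2636330559}{223585 \left(- \frac{1}{373558}\right)} = \left(- \frac{2636330559}{223585}\right) \left(-373558\right) = \frac{984822370958922}{223585}$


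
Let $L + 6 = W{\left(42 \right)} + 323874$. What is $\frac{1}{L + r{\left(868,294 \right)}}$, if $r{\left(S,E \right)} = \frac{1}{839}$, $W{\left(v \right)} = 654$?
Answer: $\frac{839}{272273959} \approx 3.0815 \cdot 10^{-6}$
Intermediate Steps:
$r{\left(S,E \right)} = \frac{1}{839}$
$L = 324522$ ($L = -6 + \left(654 + 323874\right) = -6 + 324528 = 324522$)
$\frac{1}{L + r{\left(868,294 \right)}} = \frac{1}{324522 + \frac{1}{839}} = \frac{1}{\frac{272273959}{839}} = \frac{839}{272273959}$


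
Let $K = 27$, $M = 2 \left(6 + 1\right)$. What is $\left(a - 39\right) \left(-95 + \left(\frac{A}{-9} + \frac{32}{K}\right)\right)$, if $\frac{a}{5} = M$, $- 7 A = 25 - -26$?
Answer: $- \frac{544918}{189} \approx -2883.2$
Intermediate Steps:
$M = 14$ ($M = 2 \cdot 7 = 14$)
$A = - \frac{51}{7}$ ($A = - \frac{25 - -26}{7} = - \frac{25 + 26}{7} = \left(- \frac{1}{7}\right) 51 = - \frac{51}{7} \approx -7.2857$)
$a = 70$ ($a = 5 \cdot 14 = 70$)
$\left(a - 39\right) \left(-95 + \left(\frac{A}{-9} + \frac{32}{K}\right)\right) = \left(70 - 39\right) \left(-95 + \left(- \frac{51}{7 \left(-9\right)} + \frac{32}{27}\right)\right) = 31 \left(-95 + \left(\left(- \frac{51}{7}\right) \left(- \frac{1}{9}\right) + 32 \cdot \frac{1}{27}\right)\right) = 31 \left(-95 + \left(\frac{17}{21} + \frac{32}{27}\right)\right) = 31 \left(-95 + \frac{377}{189}\right) = 31 \left(- \frac{17578}{189}\right) = - \frac{544918}{189}$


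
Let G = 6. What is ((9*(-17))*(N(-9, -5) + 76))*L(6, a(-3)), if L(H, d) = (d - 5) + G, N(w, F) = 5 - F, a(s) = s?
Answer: 26316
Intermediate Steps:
L(H, d) = 1 + d (L(H, d) = (d - 5) + 6 = (-5 + d) + 6 = 1 + d)
((9*(-17))*(N(-9, -5) + 76))*L(6, a(-3)) = ((9*(-17))*((5 - 1*(-5)) + 76))*(1 - 3) = -153*((5 + 5) + 76)*(-2) = -153*(10 + 76)*(-2) = -153*86*(-2) = -13158*(-2) = 26316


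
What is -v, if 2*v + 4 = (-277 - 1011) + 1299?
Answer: -7/2 ≈ -3.5000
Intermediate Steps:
v = 7/2 (v = -2 + ((-277 - 1011) + 1299)/2 = -2 + (-1288 + 1299)/2 = -2 + (½)*11 = -2 + 11/2 = 7/2 ≈ 3.5000)
-v = -1*7/2 = -7/2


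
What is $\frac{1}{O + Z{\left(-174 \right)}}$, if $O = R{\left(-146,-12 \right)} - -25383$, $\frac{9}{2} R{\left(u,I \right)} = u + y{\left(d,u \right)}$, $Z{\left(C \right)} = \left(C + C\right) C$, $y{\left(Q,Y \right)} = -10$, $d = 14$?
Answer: $\frac{3}{257701} \approx 1.1641 \cdot 10^{-5}$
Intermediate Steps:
$Z{\left(C \right)} = 2 C^{2}$ ($Z{\left(C \right)} = 2 C C = 2 C^{2}$)
$R{\left(u,I \right)} = - \frac{20}{9} + \frac{2 u}{9}$ ($R{\left(u,I \right)} = \frac{2 \left(u - 10\right)}{9} = \frac{2 \left(-10 + u\right)}{9} = - \frac{20}{9} + \frac{2 u}{9}$)
$O = \frac{76045}{3}$ ($O = \left(- \frac{20}{9} + \frac{2}{9} \left(-146\right)\right) - -25383 = \left(- \frac{20}{9} - \frac{292}{9}\right) + 25383 = - \frac{104}{3} + 25383 = \frac{76045}{3} \approx 25348.0$)
$\frac{1}{O + Z{\left(-174 \right)}} = \frac{1}{\frac{76045}{3} + 2 \left(-174\right)^{2}} = \frac{1}{\frac{76045}{3} + 2 \cdot 30276} = \frac{1}{\frac{76045}{3} + 60552} = \frac{1}{\frac{257701}{3}} = \frac{3}{257701}$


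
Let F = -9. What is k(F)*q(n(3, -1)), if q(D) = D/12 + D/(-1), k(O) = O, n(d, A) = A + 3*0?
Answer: -33/4 ≈ -8.2500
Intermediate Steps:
n(d, A) = A (n(d, A) = A + 0 = A)
q(D) = -11*D/12 (q(D) = D*(1/12) + D*(-1) = D/12 - D = -11*D/12)
k(F)*q(n(3, -1)) = -(-33)*(-1)/4 = -9*11/12 = -33/4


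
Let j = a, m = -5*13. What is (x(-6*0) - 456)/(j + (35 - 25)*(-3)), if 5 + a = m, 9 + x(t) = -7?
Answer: 118/25 ≈ 4.7200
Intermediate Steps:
x(t) = -16 (x(t) = -9 - 7 = -16)
m = -65
a = -70 (a = -5 - 65 = -70)
j = -70
(x(-6*0) - 456)/(j + (35 - 25)*(-3)) = (-16 - 456)/(-70 + (35 - 25)*(-3)) = -472/(-70 + 10*(-3)) = -472/(-70 - 30) = -472/(-100) = -472*(-1/100) = 118/25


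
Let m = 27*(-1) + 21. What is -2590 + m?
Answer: -2596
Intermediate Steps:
m = -6 (m = -27 + 21 = -6)
-2590 + m = -2590 - 6 = -2596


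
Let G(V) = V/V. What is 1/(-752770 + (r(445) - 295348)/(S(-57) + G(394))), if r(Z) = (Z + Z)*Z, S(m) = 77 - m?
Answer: -135/101523248 ≈ -1.3297e-6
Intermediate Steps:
G(V) = 1
r(Z) = 2*Z² (r(Z) = (2*Z)*Z = 2*Z²)
1/(-752770 + (r(445) - 295348)/(S(-57) + G(394))) = 1/(-752770 + (2*445² - 295348)/((77 - 1*(-57)) + 1)) = 1/(-752770 + (2*198025 - 295348)/((77 + 57) + 1)) = 1/(-752770 + (396050 - 295348)/(134 + 1)) = 1/(-752770 + 100702/135) = 1/(-101523248/135) = -135/101523248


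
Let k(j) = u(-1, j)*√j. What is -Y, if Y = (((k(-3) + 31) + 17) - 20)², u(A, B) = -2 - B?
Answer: -(28 + I*√3)² ≈ -781.0 - 96.995*I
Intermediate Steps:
k(j) = √j*(-2 - j) (k(j) = (-2 - j)*√j = √j*(-2 - j))
Y = (28 + I*√3)² (Y = (((√(-3)*(-2 - 1*(-3)) + 31) + 17) - 20)² = ((((I*√3)*(-2 + 3) + 31) + 17) - 20)² = ((((I*√3)*1 + 31) + 17) - 20)² = (((I*√3 + 31) + 17) - 20)² = (((31 + I*√3) + 17) - 20)² = ((48 + I*√3) - 20)² = (28 + I*√3)² ≈ 781.0 + 96.995*I)
-Y = -(28 + I*√3)²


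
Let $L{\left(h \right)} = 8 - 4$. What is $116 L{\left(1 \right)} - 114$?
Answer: $350$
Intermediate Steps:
$L{\left(h \right)} = 4$
$116 L{\left(1 \right)} - 114 = 116 \cdot 4 - 114 = 464 - 114 = 350$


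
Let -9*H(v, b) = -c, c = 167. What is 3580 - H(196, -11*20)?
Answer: 32053/9 ≈ 3561.4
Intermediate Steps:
H(v, b) = 167/9 (H(v, b) = -(-1)*167/9 = -1/9*(-167) = 167/9)
3580 - H(196, -11*20) = 3580 - 1*167/9 = 3580 - 167/9 = 32053/9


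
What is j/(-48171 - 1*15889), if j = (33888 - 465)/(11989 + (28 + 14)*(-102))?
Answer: -33423/493582300 ≈ -6.7715e-5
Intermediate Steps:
j = 33423/7705 (j = 33423/(11989 + 42*(-102)) = 33423/(11989 - 4284) = 33423/7705 ≈ 4.3378)
j/(-48171 - 1*15889) = 33423/(7705*(-48171 - 1*15889)) = 33423/(7705*(-48171 - 15889)) = (33423/7705)/(-64060) = (33423/7705)*(-1/64060) = -33423/493582300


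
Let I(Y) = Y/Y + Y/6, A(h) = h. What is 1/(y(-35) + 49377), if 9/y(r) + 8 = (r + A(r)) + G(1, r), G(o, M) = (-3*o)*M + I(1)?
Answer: 169/8344767 ≈ 2.0252e-5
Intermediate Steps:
I(Y) = 1 + Y/6 (I(Y) = 1 + Y*(1/6) = 1 + Y/6)
G(o, M) = 7/6 - 3*M*o (G(o, M) = (-3*o)*M + (1 + (1/6)*1) = -3*M*o + (1 + 1/6) = -3*M*o + 7/6 = 7/6 - 3*M*o)
y(r) = 9/(-41/6 - r) (y(r) = 9/(-8 + ((r + r) + (7/6 - 3*r*1))) = 9/(-8 + (2*r + (7/6 - 3*r))) = 9/(-8 + (7/6 - r)) = 9/(-41/6 - r))
1/(y(-35) + 49377) = 1/(-54/(41 + 6*(-35)) + 49377) = 1/(-54/(41 - 210) + 49377) = 1/(-54/(-169) + 49377) = 1/(-54*(-1/169) + 49377) = 1/(54/169 + 49377) = 1/(8344767/169) = 169/8344767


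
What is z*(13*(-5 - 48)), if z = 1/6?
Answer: -689/6 ≈ -114.83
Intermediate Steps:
z = ⅙ ≈ 0.16667
z*(13*(-5 - 48)) = (13*(-5 - 48))/6 = (13*(-53))/6 = (⅙)*(-689) = -689/6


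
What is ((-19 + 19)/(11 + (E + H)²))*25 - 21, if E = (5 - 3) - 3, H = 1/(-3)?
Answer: -21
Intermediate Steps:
H = -⅓ ≈ -0.33333
E = -1 (E = 2 - 3 = -1)
((-19 + 19)/(11 + (E + H)²))*25 - 21 = ((-19 + 19)/(11 + (-1 - ⅓)²))*25 - 21 = (0/(11 + (-4/3)²))*25 - 21 = (0/(11 + 16/9))*25 - 21 = (0/(115/9))*25 - 21 = (0*(9/115))*25 - 21 = 0*25 - 21 = 0 - 21 = -21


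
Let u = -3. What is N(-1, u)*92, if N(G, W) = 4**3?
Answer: 5888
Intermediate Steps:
N(G, W) = 64
N(-1, u)*92 = 64*92 = 5888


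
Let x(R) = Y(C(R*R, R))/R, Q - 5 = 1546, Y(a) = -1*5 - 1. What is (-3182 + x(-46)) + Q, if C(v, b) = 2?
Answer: -37510/23 ≈ -1630.9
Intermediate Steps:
Y(a) = -6 (Y(a) = -5 - 1 = -6)
Q = 1551 (Q = 5 + 1546 = 1551)
x(R) = -6/R
(-3182 + x(-46)) + Q = (-3182 - 6/(-46)) + 1551 = (-3182 - 6*(-1/46)) + 1551 = (-3182 + 3/23) + 1551 = -73183/23 + 1551 = -37510/23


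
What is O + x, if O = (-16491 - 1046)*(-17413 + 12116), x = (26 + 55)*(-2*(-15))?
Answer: 92895919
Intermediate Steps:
x = 2430 (x = 81*30 = 2430)
O = 92893489 (O = -17537*(-5297) = 92893489)
O + x = 92893489 + 2430 = 92895919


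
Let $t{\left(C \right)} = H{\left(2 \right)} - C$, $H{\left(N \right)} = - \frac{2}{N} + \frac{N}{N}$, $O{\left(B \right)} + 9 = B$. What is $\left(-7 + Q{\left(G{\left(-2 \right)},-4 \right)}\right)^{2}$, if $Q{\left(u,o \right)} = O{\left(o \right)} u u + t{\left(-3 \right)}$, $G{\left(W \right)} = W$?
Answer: $3136$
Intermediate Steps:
$O{\left(B \right)} = -9 + B$
$H{\left(N \right)} = 1 - \frac{2}{N}$ ($H{\left(N \right)} = - \frac{2}{N} + 1 = 1 - \frac{2}{N}$)
$t{\left(C \right)} = - C$ ($t{\left(C \right)} = \frac{-2 + 2}{2} - C = \frac{1}{2} \cdot 0 - C = 0 - C = - C$)
$Q{\left(u,o \right)} = 3 + u^{2} \left(-9 + o\right)$ ($Q{\left(u,o \right)} = \left(-9 + o\right) u u - -3 = u \left(-9 + o\right) u + 3 = u^{2} \left(-9 + o\right) + 3 = 3 + u^{2} \left(-9 + o\right)$)
$\left(-7 + Q{\left(G{\left(-2 \right)},-4 \right)}\right)^{2} = \left(-7 + \left(3 + \left(-2\right)^{2} \left(-9 - 4\right)\right)\right)^{2} = \left(-7 + \left(3 + 4 \left(-13\right)\right)\right)^{2} = \left(-7 + \left(3 - 52\right)\right)^{2} = \left(-7 - 49\right)^{2} = \left(-56\right)^{2} = 3136$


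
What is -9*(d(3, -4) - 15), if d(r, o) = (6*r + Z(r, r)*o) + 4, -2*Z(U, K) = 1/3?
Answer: -69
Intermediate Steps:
Z(U, K) = -1/6 (Z(U, K) = -1/2/3 = -1/2*1/3 = -1/6)
d(r, o) = 4 + 6*r - o/6 (d(r, o) = (6*r - o/6) + 4 = 4 + 6*r - o/6)
-9*(d(3, -4) - 15) = -9*((4 + 6*3 - 1/6*(-4)) - 15) = -9*((4 + 18 + 2/3) - 15) = -9*(68/3 - 15) = -9*23/3 = -69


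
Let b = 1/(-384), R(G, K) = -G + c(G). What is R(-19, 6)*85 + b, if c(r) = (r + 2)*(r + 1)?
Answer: 10607999/384 ≈ 27625.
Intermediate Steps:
c(r) = (1 + r)*(2 + r) (c(r) = (2 + r)*(1 + r) = (1 + r)*(2 + r))
R(G, K) = 2 + G**2 + 2*G (R(G, K) = -G + (2 + G**2 + 3*G) = 2 + G**2 + 2*G)
b = -1/384 ≈ -0.0026042
R(-19, 6)*85 + b = (2 + (-19)**2 + 2*(-19))*85 - 1/384 = (2 + 361 - 38)*85 - 1/384 = 325*85 - 1/384 = 27625 - 1/384 = 10607999/384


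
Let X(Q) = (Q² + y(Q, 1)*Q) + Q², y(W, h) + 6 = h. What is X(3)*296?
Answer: 888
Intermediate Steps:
y(W, h) = -6 + h
X(Q) = -5*Q + 2*Q² (X(Q) = (Q² + (-6 + 1)*Q) + Q² = (Q² - 5*Q) + Q² = -5*Q + 2*Q²)
X(3)*296 = (3*(-5 + 2*3))*296 = (3*(-5 + 6))*296 = (3*1)*296 = 3*296 = 888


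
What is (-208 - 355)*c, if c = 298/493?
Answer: -167774/493 ≈ -340.31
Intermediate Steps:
c = 298/493 (c = 298*(1/493) = 298/493 ≈ 0.60446)
(-208 - 355)*c = (-208 - 355)*(298/493) = -563*298/493 = -167774/493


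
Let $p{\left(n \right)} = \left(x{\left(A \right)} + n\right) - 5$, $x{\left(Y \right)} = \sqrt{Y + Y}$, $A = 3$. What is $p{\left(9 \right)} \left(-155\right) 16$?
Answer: $-9920 - 2480 \sqrt{6} \approx -15995.0$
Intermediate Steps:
$x{\left(Y \right)} = \sqrt{2} \sqrt{Y}$ ($x{\left(Y \right)} = \sqrt{2 Y} = \sqrt{2} \sqrt{Y}$)
$p{\left(n \right)} = -5 + n + \sqrt{6}$ ($p{\left(n \right)} = \left(\sqrt{2} \sqrt{3} + n\right) - 5 = \left(\sqrt{6} + n\right) - 5 = \left(n + \sqrt{6}\right) - 5 = -5 + n + \sqrt{6}$)
$p{\left(9 \right)} \left(-155\right) 16 = \left(-5 + 9 + \sqrt{6}\right) \left(-155\right) 16 = \left(4 + \sqrt{6}\right) \left(-155\right) 16 = \left(-620 - 155 \sqrt{6}\right) 16 = -9920 - 2480 \sqrt{6}$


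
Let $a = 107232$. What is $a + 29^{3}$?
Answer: $131621$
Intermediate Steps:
$a + 29^{3} = 107232 + 29^{3} = 107232 + 24389 = 131621$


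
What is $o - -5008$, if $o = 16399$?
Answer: $21407$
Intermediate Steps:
$o - -5008 = 16399 - -5008 = 16399 + 5008 = 21407$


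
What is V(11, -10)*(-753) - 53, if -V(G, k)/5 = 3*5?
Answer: 56422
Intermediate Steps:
V(G, k) = -75 (V(G, k) = -15*5 = -5*15 = -75)
V(11, -10)*(-753) - 53 = -75*(-753) - 53 = 56475 - 53 = 56422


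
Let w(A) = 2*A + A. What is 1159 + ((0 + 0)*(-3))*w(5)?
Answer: 1159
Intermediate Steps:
w(A) = 3*A
1159 + ((0 + 0)*(-3))*w(5) = 1159 + ((0 + 0)*(-3))*(3*5) = 1159 + (0*(-3))*15 = 1159 + 0*15 = 1159 + 0 = 1159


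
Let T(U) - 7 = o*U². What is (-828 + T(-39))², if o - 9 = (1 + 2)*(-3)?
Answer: 674041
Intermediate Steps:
o = 0 (o = 9 + (1 + 2)*(-3) = 9 + 3*(-3) = 9 - 9 = 0)
T(U) = 7 (T(U) = 7 + 0*U² = 7 + 0 = 7)
(-828 + T(-39))² = (-828 + 7)² = (-821)² = 674041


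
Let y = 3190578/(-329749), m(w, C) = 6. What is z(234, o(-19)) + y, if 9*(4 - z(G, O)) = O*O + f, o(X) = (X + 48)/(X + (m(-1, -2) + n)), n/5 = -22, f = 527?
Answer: -2884196966878/44898953589 ≈ -64.238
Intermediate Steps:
n = -110 (n = 5*(-22) = -110)
o(X) = (48 + X)/(-104 + X) (o(X) = (X + 48)/(X + (6 - 110)) = (48 + X)/(X - 104) = (48 + X)/(-104 + X))
z(G, O) = -491/9 - O²/9 (z(G, O) = 4 - (O*O + 527)/9 = 4 - (O² + 527)/9 = 4 - (527 + O²)/9 = 4 + (-527/9 - O²/9) = -491/9 - O²/9)
y = -3190578/329749 (y = 3190578*(-1/329749) = -3190578/329749 ≈ -9.6758)
z(234, o(-19)) + y = (-491/9 - (48 - 19)²/(-104 - 19)²/9) - 3190578/329749 = (-491/9 - (29/(-123))²/9) - 3190578/329749 = (-491/9 - (-1/123*29)²/9) - 3190578/329749 = (-491/9 - (-29/123)²/9) - 3190578/329749 = (-491/9 - ⅑*841/15129) - 3190578/329749 = (-491/9 - 841/136161) - 3190578/329749 = -7429180/136161 - 3190578/329749 = -2884196966878/44898953589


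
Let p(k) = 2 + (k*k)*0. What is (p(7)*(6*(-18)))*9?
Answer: -1944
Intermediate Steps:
p(k) = 2 (p(k) = 2 + k**2*0 = 2 + 0 = 2)
(p(7)*(6*(-18)))*9 = (2*(6*(-18)))*9 = (2*(-108))*9 = -216*9 = -1944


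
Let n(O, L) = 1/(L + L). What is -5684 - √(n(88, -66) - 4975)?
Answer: -5684 - I*√21671133/66 ≈ -5684.0 - 70.534*I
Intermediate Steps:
n(O, L) = 1/(2*L)
-5684 - √(n(88, -66) - 4975) = -5684 - √((½)/(-66) - 4975) = -5684 - √((½)*(-1/66) - 4975) = -5684 - √(-1/132 - 4975) = -5684 - √(-656701/132) = -5684 - I*√21671133/66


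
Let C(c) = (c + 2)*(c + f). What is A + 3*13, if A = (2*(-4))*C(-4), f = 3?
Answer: 23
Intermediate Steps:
C(c) = (2 + c)*(3 + c) (C(c) = (c + 2)*(c + 3) = (2 + c)*(3 + c))
A = -16 (A = (2*(-4))*(6 + (-4)**2 + 5*(-4)) = -8*(6 + 16 - 20) = -8*2 = -16)
A + 3*13 = -16 + 3*13 = -16 + 39 = 23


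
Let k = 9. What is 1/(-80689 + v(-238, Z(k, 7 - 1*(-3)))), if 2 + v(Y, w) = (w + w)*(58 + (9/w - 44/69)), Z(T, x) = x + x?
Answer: -69/5408117 ≈ -1.2759e-5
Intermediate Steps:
Z(T, x) = 2*x
v(Y, w) = -2 + 2*w*(3958/69 + 9/w) (v(Y, w) = -2 + (w + w)*(58 + (9/w - 44/69)) = -2 + (2*w)*(58 + (9/w - 44*1/69)) = -2 + (2*w)*(58 + (9/w - 44/69)) = -2 + (2*w)*(58 + (-44/69 + 9/w)) = -2 + (2*w)*(3958/69 + 9/w) = -2 + 2*w*(3958/69 + 9/w))
1/(-80689 + v(-238, Z(k, 7 - 1*(-3)))) = 1/(-80689 + (16 + 7916*(2*(7 - 1*(-3)))/69)) = 1/(-80689 + (16 + 7916*(2*(7 + 3))/69)) = 1/(-80689 + (16 + 7916*(2*10)/69)) = 1/(-80689 + (16 + (7916/69)*20)) = 1/(-80689 + (16 + 158320/69)) = 1/(-80689 + 159424/69) = 1/(-5408117/69) = -69/5408117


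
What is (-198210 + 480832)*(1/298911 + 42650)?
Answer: 3603021871263922/298911 ≈ 1.2054e+10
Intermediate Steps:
(-198210 + 480832)*(1/298911 + 42650) = 282622*(1/298911 + 42650) = 282622*(12748554151/298911) = 3603021871263922/298911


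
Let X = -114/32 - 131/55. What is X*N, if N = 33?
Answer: -15693/80 ≈ -196.16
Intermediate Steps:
X = -5231/880 (X = -114*1/32 - 131*1/55 = -57/16 - 131/55 = -5231/880 ≈ -5.9443)
X*N = -5231/880*33 = -15693/80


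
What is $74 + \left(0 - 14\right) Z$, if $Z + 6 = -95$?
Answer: $1488$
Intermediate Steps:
$Z = -101$ ($Z = -6 - 95 = -101$)
$74 + \left(0 - 14\right) Z = 74 + \left(0 - 14\right) \left(-101\right) = 74 - -1414 = 74 + 1414 = 1488$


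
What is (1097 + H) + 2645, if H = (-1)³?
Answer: 3741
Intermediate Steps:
H = -1
(1097 + H) + 2645 = (1097 - 1) + 2645 = 1096 + 2645 = 3741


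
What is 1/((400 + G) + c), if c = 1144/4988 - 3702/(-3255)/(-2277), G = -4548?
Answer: -3080769615/12778327325948 ≈ -0.00024109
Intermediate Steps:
c = 705037072/3080769615 (c = 1144*(1/4988) - 3702*(-1/3255)*(-1/2277) = 286/1247 + (1234/1085)*(-1/2277) = 286/1247 - 1234/2470545 = 705037072/3080769615 ≈ 0.22885)
1/((400 + G) + c) = 1/((400 - 4548) + 705037072/3080769615) = 1/(-4148 + 705037072/3080769615) = 1/(-12778327325948/3080769615) = -3080769615/12778327325948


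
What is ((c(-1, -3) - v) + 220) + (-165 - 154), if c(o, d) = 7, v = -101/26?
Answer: -2291/26 ≈ -88.115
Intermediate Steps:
v = -101/26 (v = -101*1/26 = -101/26 ≈ -3.8846)
((c(-1, -3) - v) + 220) + (-165 - 154) = ((7 - 1*(-101/26)) + 220) + (-165 - 154) = ((7 + 101/26) + 220) - 319 = (283/26 + 220) - 319 = 6003/26 - 319 = -2291/26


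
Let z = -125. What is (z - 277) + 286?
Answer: -116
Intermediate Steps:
(z - 277) + 286 = (-125 - 277) + 286 = -402 + 286 = -116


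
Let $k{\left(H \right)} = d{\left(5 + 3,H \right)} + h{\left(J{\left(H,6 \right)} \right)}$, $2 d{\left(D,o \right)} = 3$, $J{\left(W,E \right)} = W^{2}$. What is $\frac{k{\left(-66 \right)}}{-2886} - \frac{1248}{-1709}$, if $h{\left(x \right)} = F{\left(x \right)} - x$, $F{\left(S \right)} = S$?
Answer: $\frac{2399443}{3288116} \approx 0.72973$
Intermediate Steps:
$d{\left(D,o \right)} = \frac{3}{2}$ ($d{\left(D,o \right)} = \frac{1}{2} \cdot 3 = \frac{3}{2}$)
$h{\left(x \right)} = 0$ ($h{\left(x \right)} = x - x = 0$)
$k{\left(H \right)} = \frac{3}{2}$ ($k{\left(H \right)} = \frac{3}{2} + 0 = \frac{3}{2}$)
$\frac{k{\left(-66 \right)}}{-2886} - \frac{1248}{-1709} = \frac{3}{2 \left(-2886\right)} - \frac{1248}{-1709} = \frac{3}{2} \left(- \frac{1}{2886}\right) - - \frac{1248}{1709} = - \frac{1}{1924} + \frac{1248}{1709} = \frac{2399443}{3288116}$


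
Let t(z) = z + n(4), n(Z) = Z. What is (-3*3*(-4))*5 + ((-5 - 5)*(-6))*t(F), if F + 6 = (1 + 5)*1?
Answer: 420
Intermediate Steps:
F = 0 (F = -6 + (1 + 5)*1 = -6 + 6*1 = -6 + 6 = 0)
t(z) = 4 + z (t(z) = z + 4 = 4 + z)
(-3*3*(-4))*5 + ((-5 - 5)*(-6))*t(F) = (-3*3*(-4))*5 + ((-5 - 5)*(-6))*(4 + 0) = -9*(-4)*5 - 10*(-6)*4 = 36*5 + 60*4 = 180 + 240 = 420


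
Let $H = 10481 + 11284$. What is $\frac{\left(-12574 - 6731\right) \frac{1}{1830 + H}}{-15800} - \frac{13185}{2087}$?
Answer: $- \frac{2291534217}{362720600} \approx -6.3176$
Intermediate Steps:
$H = 21765$
$\frac{\left(-12574 - 6731\right) \frac{1}{1830 + H}}{-15800} - \frac{13185}{2087} = \frac{\left(-12574 - 6731\right) \frac{1}{1830 + 21765}}{-15800} - \frac{13185}{2087} = - \frac{19305}{23595} \left(- \frac{1}{15800}\right) - \frac{13185}{2087} = \left(-19305\right) \frac{1}{23595} \left(- \frac{1}{15800}\right) - \frac{13185}{2087} = \left(- \frac{9}{11}\right) \left(- \frac{1}{15800}\right) - \frac{13185}{2087} = \frac{9}{173800} - \frac{13185}{2087} = - \frac{2291534217}{362720600}$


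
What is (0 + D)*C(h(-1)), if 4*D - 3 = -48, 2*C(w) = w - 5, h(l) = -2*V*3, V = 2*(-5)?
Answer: -2475/8 ≈ -309.38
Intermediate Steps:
V = -10
h(l) = 60 (h(l) = -2*(-10)*3 = 20*3 = 60)
C(w) = -5/2 + w/2 (C(w) = (w - 5)/2 = (-5 + w)/2 = -5/2 + w/2)
D = -45/4 (D = 3/4 + (1/4)*(-48) = 3/4 - 12 = -45/4 ≈ -11.250)
(0 + D)*C(h(-1)) = (0 - 45/4)*(-5/2 + (1/2)*60) = -45*(-5/2 + 30)/4 = -45/4*55/2 = -2475/8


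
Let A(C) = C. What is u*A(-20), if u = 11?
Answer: -220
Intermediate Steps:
u*A(-20) = 11*(-20) = -220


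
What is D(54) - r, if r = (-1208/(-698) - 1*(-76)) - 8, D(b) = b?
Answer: -5490/349 ≈ -15.731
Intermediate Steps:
r = 24336/349 (r = (-1208*(-1/698) + 76) - 8 = (604/349 + 76) - 8 = 27128/349 - 8 = 24336/349 ≈ 69.731)
D(54) - r = 54 - 1*24336/349 = 54 - 24336/349 = -5490/349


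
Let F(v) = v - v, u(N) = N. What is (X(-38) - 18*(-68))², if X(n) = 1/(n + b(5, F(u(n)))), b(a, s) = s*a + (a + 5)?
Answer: 1174501441/784 ≈ 1.4981e+6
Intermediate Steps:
F(v) = 0
b(a, s) = 5 + a + a*s (b(a, s) = a*s + (5 + a) = 5 + a + a*s)
X(n) = 1/(10 + n) (X(n) = 1/(n + (5 + 5 + 5*0)) = 1/(n + (5 + 5 + 0)) = 1/(n + 10) = 1/(10 + n))
(X(-38) - 18*(-68))² = (1/(10 - 38) - 18*(-68))² = (1/(-28) + 1224)² = (-1/28 + 1224)² = (34271/28)² = 1174501441/784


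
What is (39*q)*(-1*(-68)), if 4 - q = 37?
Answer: -87516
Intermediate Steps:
q = -33 (q = 4 - 1*37 = 4 - 37 = -33)
(39*q)*(-1*(-68)) = (39*(-33))*(-1*(-68)) = -1287*68 = -87516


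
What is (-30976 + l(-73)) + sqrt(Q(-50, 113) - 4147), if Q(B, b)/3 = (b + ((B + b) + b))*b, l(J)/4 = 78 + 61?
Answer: -30420 + 8*sqrt(1466) ≈ -30114.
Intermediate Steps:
l(J) = 556 (l(J) = 4*(78 + 61) = 4*139 = 556)
Q(B, b) = 3*b*(B + 3*b) (Q(B, b) = 3*((b + ((B + b) + b))*b) = 3*((b + (B + 2*b))*b) = 3*((B + 3*b)*b) = 3*(b*(B + 3*b)) = 3*b*(B + 3*b))
(-30976 + l(-73)) + sqrt(Q(-50, 113) - 4147) = (-30976 + 556) + sqrt(3*113*(-50 + 3*113) - 4147) = -30420 + sqrt(3*113*(-50 + 339) - 4147) = -30420 + sqrt(3*113*289 - 4147) = -30420 + sqrt(97971 - 4147) = -30420 + sqrt(93824) = -30420 + 8*sqrt(1466)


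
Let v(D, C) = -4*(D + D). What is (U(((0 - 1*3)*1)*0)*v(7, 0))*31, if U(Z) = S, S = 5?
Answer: -8680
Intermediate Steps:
v(D, C) = -8*D
U(Z) = 5
(U(((0 - 1*3)*1)*0)*v(7, 0))*31 = (5*(-8*7))*31 = (5*(-56))*31 = -280*31 = -8680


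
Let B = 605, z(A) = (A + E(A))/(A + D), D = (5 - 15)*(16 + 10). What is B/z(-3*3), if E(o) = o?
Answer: 162745/18 ≈ 9041.4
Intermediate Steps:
D = -260 (D = -10*26 = -260)
z(A) = 2*A/(-260 + A) (z(A) = (A + A)/(A - 260) = (2*A)/(-260 + A) = 2*A/(-260 + A))
B/z(-3*3) = 605/((2*(-3*3)/(-260 - 3*3))) = 605/((2*(-9)/(-260 - 9))) = 605/((2*(-9)/(-269))) = 605/((2*(-9)*(-1/269))) = 605/(18/269) = 605*(269/18) = 162745/18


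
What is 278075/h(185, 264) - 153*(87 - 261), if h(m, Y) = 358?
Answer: 9808751/358 ≈ 27399.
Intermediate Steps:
278075/h(185, 264) - 153*(87 - 261) = 278075/358 - 153*(87 - 261) = 278075*(1/358) - 153*(-174) = 278075/358 - 1*(-26622) = 278075/358 + 26622 = 9808751/358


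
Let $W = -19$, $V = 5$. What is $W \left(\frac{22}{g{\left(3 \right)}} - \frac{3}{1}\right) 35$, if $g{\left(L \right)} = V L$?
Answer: $\frac{3059}{3} \approx 1019.7$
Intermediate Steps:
$g{\left(L \right)} = 5 L$
$W \left(\frac{22}{g{\left(3 \right)}} - \frac{3}{1}\right) 35 = - 19 \left(\frac{22}{5 \cdot 3} - \frac{3}{1}\right) 35 = - 19 \left(\frac{22}{15} - 3\right) 35 = \left(-19\right) \left(- \frac{23}{15}\right) 35 = \frac{437}{15} \cdot 35 = \frac{3059}{3}$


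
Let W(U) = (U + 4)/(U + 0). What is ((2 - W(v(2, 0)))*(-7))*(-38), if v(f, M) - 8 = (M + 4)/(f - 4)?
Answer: 266/3 ≈ 88.667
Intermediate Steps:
v(f, M) = 8 + (4 + M)/(-4 + f) (v(f, M) = 8 + (M + 4)/(f - 4) = 8 + (4 + M)/(-4 + f))
W(U) = (4 + U)/U
((2 - W(v(2, 0)))*(-7))*(-38) = ((2 - (4 + (-28 + 0 + 8*2)/(-4 + 2))/((-28 + 0 + 8*2)/(-4 + 2)))*(-7))*(-38) = ((2 - (4 + (-28 + 0 + 16)/(-2))/((-28 + 0 + 16)/(-2)))*(-7))*(-38) = ((2 - (4 - ½*(-12))/((-½*(-12))))*(-7))*(-38) = ((2 - (4 + 6)/6)*(-7))*(-38) = ((2 - 10/6)*(-7))*(-38) = ((2 - 1*5/3)*(-7))*(-38) = ((2 - 5/3)*(-7))*(-38) = ((⅓)*(-7))*(-38) = -7/3*(-38) = 266/3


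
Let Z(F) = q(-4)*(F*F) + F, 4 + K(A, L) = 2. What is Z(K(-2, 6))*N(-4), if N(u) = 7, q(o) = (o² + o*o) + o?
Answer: 770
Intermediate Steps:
q(o) = o + 2*o² (q(o) = (o² + o²) + o = 2*o² + o = o + 2*o²)
K(A, L) = -2 (K(A, L) = -4 + 2 = -2)
Z(F) = F + 28*F² (Z(F) = (-4*(1 + 2*(-4)))*(F*F) + F = (-4*(1 - 8))*F² + F = (-4*(-7))*F² + F = 28*F² + F = F + 28*F²)
Z(K(-2, 6))*N(-4) = -2*(1 + 28*(-2))*7 = -2*(1 - 56)*7 = -2*(-55)*7 = 110*7 = 770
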